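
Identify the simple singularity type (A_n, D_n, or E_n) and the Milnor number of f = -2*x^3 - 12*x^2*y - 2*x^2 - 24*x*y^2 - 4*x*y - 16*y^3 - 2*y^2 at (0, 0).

The Hessian of f at 0 has rank 1. Corank 1: A-series; mu = 2 gives A_2.

Type A_{2}, Milnor number mu = 2.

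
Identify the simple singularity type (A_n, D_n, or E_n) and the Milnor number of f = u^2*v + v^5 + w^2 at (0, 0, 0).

The Hessian of f at 0 has rank 1. Corank 2; j^3 = u^2*v has shape L^2 M (L != M), so D-series; mu = 6 gives D_6.

Type D_{6}, Milnor number mu = 6.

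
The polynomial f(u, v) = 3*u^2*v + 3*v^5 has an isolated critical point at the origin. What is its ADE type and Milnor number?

The Hessian of f at 0 is [[0, 0], [0, 0]] with rank 0, so corank 2. A Groebner basis of the Jacobian ideal J(f) in C{u,v} is {u^2/5 + v^4, u^3, u*v}; counting standard monomials gives mu = 6. Corank 2; j^3 = 3*u^2*v has shape L^2 M (L != M), so D-series; mu = 6 gives D_6.

Type D6, Milnor number mu = 6.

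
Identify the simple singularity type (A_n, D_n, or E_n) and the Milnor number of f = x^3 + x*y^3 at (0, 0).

Type E_7, Milnor number mu = 7.

The Hessian of f at 0 is [[0, 0], [0, 0]] with rank 0, so corank 2. A Groebner basis of the Jacobian ideal J(f) in C{x,y} is {x^3, x*y^2, 3*x^2 + y^3}; counting standard monomials gives mu = 7. Corank 2; j^3 = x^3 is a perfect cube, so E-series; the 4-jet and mu = 7 give E_7.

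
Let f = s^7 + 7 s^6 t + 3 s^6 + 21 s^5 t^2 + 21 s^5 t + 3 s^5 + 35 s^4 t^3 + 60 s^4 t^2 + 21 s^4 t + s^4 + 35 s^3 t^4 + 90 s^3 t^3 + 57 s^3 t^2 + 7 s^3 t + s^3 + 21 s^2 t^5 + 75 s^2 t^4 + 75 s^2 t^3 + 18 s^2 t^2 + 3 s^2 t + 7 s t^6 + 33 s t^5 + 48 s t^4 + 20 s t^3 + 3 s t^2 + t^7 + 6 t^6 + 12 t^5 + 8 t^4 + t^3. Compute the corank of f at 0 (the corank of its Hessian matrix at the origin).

2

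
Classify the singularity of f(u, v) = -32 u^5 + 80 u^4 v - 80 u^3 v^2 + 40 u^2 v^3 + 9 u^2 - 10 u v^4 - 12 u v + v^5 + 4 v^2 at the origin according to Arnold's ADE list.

A4

The Hessian of f at 0 has rank 1. Corank 1: A-series; mu = 4 gives A_4.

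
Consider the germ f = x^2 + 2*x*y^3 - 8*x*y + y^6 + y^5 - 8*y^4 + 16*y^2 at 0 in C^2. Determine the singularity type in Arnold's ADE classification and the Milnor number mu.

The Hessian of f at 0 is [[2, -8], [-8, 32]] with rank 1, so corank 1. A Groebner basis of the Jacobian ideal J(f) in C{x,y} is {x + y^3 - 4*y, x^2 - 16*y^2, x*y - 4*y^2}; counting standard monomials gives mu = 4. Corank 1: A-series; mu = 4 gives A_4.

Type A_{4}, Milnor number mu = 4.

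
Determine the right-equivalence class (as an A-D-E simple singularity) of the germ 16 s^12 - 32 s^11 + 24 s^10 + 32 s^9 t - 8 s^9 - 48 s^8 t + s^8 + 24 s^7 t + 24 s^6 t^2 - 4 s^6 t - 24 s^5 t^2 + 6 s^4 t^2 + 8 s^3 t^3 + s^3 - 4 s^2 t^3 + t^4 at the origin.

E_{6}

The Hessian of f at 0 has rank 0. Corank 2; j^3 = s^3 is a perfect cube, so E-series; the 4-jet and mu = 6 give E_6.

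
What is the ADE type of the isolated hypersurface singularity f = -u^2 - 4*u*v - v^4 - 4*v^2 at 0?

A_3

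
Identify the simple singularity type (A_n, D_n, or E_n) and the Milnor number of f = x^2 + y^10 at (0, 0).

Type A_9, Milnor number mu = 9.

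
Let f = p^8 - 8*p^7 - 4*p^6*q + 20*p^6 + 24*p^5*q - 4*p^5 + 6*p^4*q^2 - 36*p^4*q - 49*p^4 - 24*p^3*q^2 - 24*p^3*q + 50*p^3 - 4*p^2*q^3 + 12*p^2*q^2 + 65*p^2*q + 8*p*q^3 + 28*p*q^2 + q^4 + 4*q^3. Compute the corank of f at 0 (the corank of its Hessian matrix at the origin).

Hessian at 0 has rank 0.

2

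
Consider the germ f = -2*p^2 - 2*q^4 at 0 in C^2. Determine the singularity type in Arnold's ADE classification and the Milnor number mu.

The Hessian of f at 0 has rank 1. Corank 1: A-series; mu = 3 gives A_3.

Type A_3, Milnor number mu = 3.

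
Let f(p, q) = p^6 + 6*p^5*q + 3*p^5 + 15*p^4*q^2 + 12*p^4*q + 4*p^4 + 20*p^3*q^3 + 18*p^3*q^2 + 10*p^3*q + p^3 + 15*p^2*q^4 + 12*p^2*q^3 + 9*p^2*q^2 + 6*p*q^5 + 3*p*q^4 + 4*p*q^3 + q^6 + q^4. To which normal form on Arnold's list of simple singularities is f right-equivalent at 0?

E6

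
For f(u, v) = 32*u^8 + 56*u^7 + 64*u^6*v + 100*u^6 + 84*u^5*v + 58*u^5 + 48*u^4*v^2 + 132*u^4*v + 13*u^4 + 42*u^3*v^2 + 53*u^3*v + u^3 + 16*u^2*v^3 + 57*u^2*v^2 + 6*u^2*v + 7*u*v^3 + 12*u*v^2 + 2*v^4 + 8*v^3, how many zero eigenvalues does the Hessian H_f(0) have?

2

Hessian at 0 has rank 0.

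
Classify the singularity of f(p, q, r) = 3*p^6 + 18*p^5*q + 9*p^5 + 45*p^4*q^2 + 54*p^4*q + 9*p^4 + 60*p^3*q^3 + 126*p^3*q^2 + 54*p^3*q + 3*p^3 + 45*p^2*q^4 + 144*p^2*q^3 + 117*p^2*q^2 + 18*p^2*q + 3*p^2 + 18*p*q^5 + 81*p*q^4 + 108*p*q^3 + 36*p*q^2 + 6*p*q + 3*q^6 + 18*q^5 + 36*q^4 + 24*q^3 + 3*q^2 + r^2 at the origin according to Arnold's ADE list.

The Hessian of f at 0 is [[6, 6, 0], [6, 6, 0], [0, 0, 2]] with rank 2, so corank 1. A Groebner basis of the Jacobian ideal J(f) in C{p,q,r} is {q^2, p + q, r}; counting standard monomials gives mu = 2. Corank 1: A-series; mu = 2 gives A_2.

A_2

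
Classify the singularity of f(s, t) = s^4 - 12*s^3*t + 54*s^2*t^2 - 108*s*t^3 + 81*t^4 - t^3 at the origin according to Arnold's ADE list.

E6

The Hessian of f at 0 has rank 0. Corank 2; j^3 = -t^3 is a perfect cube, so E-series; the 4-jet and mu = 6 give E_6.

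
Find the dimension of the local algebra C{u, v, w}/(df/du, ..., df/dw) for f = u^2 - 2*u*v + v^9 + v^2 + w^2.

8

The Hessian of f at 0 is [[2, -2, 0], [-2, 2, 0], [0, 0, 2]] with rank 2, so corank 1. A Groebner basis of the Jacobian ideal J(f) in C{u,v,w} is {v^8, u - v, w}; counting standard monomials gives mu = 8. Corank 1: A-series; mu = 8 gives A_8.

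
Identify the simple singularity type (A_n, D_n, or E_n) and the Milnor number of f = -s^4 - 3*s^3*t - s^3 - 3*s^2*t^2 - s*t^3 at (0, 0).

The Hessian of f at 0 is [[0, 0], [0, 0]] with rank 0, so corank 2. A Groebner basis of the Jacobian ideal J(f) in C{s,t} is {3*s^2 + t^4 + t^3, s^3, s^2*t - s^2 - t^3/3, 2*s^2 + s*t^2 + 2*t^3/3}; counting standard monomials gives mu = 7. Corank 2; j^3 = -s^3 is a perfect cube, so E-series; the 4-jet and mu = 7 give E_7.

Type E_7, Milnor number mu = 7.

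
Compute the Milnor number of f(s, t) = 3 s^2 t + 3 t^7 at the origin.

8

The Hessian of f at 0 is [[0, 0], [0, 0]] with rank 0, so corank 2. A Groebner basis of the Jacobian ideal J(f) in C{s,t} is {s^2/7 + t^6, s^3, s*t}; counting standard monomials gives mu = 8. Corank 2; j^3 = 3*s^2*t has shape L^2 M (L != M), so D-series; mu = 8 gives D_8.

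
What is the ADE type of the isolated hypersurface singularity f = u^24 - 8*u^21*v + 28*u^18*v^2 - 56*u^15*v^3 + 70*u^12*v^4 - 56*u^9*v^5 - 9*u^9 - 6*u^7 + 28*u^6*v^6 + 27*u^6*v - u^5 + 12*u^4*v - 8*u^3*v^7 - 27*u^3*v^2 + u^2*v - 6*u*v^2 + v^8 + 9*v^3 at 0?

The Hessian of f at 0 has rank 0. Corank 2; j^3 = v*(u - 3*v)^2 has shape L^2 M (L != M), so D-series; mu = 9 gives D_9.

D9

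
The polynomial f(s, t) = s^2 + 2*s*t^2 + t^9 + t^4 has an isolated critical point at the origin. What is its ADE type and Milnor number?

The Hessian of f at 0 is [[2, 0], [0, 0]] with rank 1, so corank 1. A Groebner basis of the Jacobian ideal J(f) in C{s,t} is {s^4, s + t^2}; counting standard monomials gives mu = 8. Corank 1: A-series; mu = 8 gives A_8.

Type A8, Milnor number mu = 8.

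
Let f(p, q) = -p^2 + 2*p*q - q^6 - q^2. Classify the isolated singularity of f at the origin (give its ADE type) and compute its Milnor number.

Type A5, Milnor number mu = 5.

The Hessian of f at 0 has rank 1. Corank 1: A-series; mu = 5 gives A_5.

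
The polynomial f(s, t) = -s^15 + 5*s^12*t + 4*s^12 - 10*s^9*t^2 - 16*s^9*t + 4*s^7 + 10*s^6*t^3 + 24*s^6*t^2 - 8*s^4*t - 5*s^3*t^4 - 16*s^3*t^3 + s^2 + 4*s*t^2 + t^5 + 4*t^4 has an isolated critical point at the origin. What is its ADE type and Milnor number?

The Hessian of f at 0 has rank 1. Corank 1: A-series; mu = 4 gives A_4.

Type A_{4}, Milnor number mu = 4.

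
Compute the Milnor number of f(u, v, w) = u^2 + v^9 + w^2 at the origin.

The Hessian of f at 0 is [[2, 0, 0], [0, 0, 0], [0, 0, 2]] with rank 2, so corank 1. A Groebner basis of the Jacobian ideal J(f) in C{u,v,w} is {v^8, u, w}; counting standard monomials gives mu = 8. Corank 1: A-series; mu = 8 gives A_8.

8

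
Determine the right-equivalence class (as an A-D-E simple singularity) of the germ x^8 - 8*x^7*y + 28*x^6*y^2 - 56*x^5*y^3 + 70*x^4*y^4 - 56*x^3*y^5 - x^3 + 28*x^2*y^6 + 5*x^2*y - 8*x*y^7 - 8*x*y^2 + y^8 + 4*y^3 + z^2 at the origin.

D_{9}

The Hessian of f at 0 is [[0, 0, 0], [0, 0, 0], [0, 0, 2]] with rank 1, so corank 2. A Groebner basis of the Jacobian ideal J(f) in C{x,y,z} is {x*y/8 + y^7 - y^2/4, x*y^2 - 2*y^3, x^2 - 3*x*y + 2*y^2, z}; counting standard monomials gives mu = 9. Corank 2; j^3 = -(x - 2*y)^2*(x - y) has shape L^2 M (L != M), so D-series; mu = 9 gives D_9.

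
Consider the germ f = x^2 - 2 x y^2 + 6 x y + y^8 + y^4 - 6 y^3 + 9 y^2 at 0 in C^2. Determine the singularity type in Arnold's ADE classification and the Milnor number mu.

Type A_{7}, Milnor number mu = 7.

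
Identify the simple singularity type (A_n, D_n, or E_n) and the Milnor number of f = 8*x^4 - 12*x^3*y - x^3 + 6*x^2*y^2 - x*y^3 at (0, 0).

Type E7, Milnor number mu = 7.

The Hessian of f at 0 is [[0, 0], [0, 0]] with rank 0, so corank 2. A Groebner basis of the Jacobian ideal J(f) in C{x,y} is {3*x^2/4 + y^4 + y^3/4, x^3, x^2*y - x^2/4 - y^3/12, -x^2 + x*y^2 - y^3/3}; counting standard monomials gives mu = 7. Corank 2; j^3 = -x^3 is a perfect cube, so E-series; the 4-jet and mu = 7 give E_7.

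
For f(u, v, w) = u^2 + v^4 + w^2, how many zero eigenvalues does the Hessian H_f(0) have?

1

The Hessian at 0 is [[2, 0, 0], [0, 0, 0], [0, 0, 2]] of rank 2; hence corank 1.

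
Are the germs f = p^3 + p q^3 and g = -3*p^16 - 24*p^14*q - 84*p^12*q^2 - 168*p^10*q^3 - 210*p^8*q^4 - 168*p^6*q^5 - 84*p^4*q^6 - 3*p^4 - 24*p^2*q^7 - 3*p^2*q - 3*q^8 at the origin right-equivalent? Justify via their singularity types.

No.

The Hessian of f at 0 has rank 0. Corank 2; j^3 = p^3 is a perfect cube, so E-series; the 4-jet and mu = 7 give E_7. The Hessian of g at 0 has rank 0. Corank 2; j^3 = -3*p^2*q has shape L^2 M (L != M), so D-series; mu = 9 gives D_9. f is E_7 but g is D_9, hence not right-equivalent.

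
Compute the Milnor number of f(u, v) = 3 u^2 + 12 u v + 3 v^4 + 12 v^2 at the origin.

3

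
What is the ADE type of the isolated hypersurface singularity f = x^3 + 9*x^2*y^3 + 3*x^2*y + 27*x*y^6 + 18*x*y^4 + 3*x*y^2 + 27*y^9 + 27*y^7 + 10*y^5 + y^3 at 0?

The Hessian of f at 0 has rank 0. Corank 2; j^3 = (x + y)^3 is a perfect cube, so E-series; the 5-jet and mu = 8 give E_8.

E_8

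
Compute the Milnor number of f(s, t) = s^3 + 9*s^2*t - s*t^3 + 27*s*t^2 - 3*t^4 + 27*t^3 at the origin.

The Hessian of f at 0 has rank 0. Corank 2; j^3 = (s + 3*t)^3 is a perfect cube, so E-series; the 4-jet and mu = 7 give E_7.

7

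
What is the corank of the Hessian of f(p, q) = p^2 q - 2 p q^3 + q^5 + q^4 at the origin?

2

The Hessian at 0 is [[0, 0], [0, 0]] of rank 0; hence corank 2.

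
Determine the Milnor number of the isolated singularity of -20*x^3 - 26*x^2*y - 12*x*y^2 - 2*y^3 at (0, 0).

4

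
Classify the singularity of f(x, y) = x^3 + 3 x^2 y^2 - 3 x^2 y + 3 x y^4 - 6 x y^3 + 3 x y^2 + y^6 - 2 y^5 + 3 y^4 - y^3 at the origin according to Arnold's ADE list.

The Hessian of f at 0 is [[0, 0], [0, 0]] with rank 0, so corank 2. A Groebner basis of the Jacobian ideal J(f) in C{x,y} is {y^4, x^3 - 3*x^2*y - 3*x^2/2 + 3*x*y + 2*y^3 - 3*y^2/2, x^2/2 + x*y^2 - x*y - y^3 + y^2/2}; counting standard monomials gives mu = 8. Corank 2; j^3 = (x - y)^3 is a perfect cube, so E-series; the 5-jet and mu = 8 give E_8.

E8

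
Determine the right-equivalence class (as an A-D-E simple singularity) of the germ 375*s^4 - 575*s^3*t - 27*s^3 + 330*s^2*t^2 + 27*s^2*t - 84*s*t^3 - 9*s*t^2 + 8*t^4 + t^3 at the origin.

E_{7}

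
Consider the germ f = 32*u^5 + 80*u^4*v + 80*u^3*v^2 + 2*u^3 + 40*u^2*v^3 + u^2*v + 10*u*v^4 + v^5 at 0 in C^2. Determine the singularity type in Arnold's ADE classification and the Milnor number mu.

Type D6, Milnor number mu = 6.

The Hessian of f at 0 has rank 0. Corank 2; j^3 = u^2*(2*u + v) has shape L^2 M (L != M), so D-series; mu = 6 gives D_6.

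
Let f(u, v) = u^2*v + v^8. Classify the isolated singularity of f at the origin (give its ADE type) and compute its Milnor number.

Type D_{9}, Milnor number mu = 9.

The Hessian of f at 0 is [[0, 0], [0, 0]] with rank 0, so corank 2. A Groebner basis of the Jacobian ideal J(f) in C{u,v} is {u^2/8 + v^7, u^3, u*v}; counting standard monomials gives mu = 9. Corank 2; j^3 = u^2*v has shape L^2 M (L != M), so D-series; mu = 9 gives D_9.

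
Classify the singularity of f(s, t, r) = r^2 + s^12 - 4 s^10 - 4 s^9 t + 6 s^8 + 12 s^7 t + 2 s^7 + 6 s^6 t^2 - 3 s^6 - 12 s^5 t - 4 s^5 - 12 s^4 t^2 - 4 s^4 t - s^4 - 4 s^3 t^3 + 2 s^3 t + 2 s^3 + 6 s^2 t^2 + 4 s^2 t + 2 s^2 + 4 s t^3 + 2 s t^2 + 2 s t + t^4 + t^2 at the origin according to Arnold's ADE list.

A_{1}

The Hessian of f at 0 is [[4, 2, 0], [2, 2, 0], [0, 0, 2]] with rank 3, so corank 0. A Groebner basis of the Jacobian ideal J(f) in C{s,t,r} is {s, t, r}; counting standard monomials gives mu = 1. Corank 0: nondegenerate Morse point, so A_1.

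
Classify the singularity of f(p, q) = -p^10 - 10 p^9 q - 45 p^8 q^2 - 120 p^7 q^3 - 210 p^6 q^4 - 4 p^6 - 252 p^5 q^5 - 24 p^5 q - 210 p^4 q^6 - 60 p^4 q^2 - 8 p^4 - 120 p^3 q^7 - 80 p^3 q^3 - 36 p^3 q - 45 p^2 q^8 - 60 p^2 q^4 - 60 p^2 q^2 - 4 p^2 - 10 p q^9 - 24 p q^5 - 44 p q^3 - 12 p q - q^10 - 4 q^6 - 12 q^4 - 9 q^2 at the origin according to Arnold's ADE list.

A_{9}

The Hessian of f at 0 has rank 1. Corank 1: A-series; mu = 9 gives A_9.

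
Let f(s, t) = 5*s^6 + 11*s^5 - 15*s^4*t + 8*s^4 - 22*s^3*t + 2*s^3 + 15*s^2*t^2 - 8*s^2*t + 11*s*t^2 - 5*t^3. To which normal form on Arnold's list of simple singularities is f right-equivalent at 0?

D4

The Hessian of f at 0 is [[0, 0], [0, 0]] with rank 0, so corank 2. A Groebner basis of the Jacobian ideal J(f) in C{s,t} is {t^3, s^2 + t^2/2, s*t - t^2/2}; counting standard monomials gives mu = 4. Corank 2; j^3 = (s - t)*(2*s^2 - 6*s*t + 5*t^2) splits into three distinct lines over C (the quadratic factor has nonzero discriminant), so D_4.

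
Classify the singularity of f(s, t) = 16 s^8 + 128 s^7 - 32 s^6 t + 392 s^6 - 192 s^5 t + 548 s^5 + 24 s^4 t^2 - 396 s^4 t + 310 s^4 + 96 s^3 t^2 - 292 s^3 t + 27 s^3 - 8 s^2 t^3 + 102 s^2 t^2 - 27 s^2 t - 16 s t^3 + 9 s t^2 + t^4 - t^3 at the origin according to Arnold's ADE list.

E6

The Hessian of f at 0 has rank 0. Corank 2; j^3 = (3*s - t)^3 is a perfect cube, so E-series; the 4-jet and mu = 6 give E_6.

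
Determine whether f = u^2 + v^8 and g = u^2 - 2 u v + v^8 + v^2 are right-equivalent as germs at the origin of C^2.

Yes.

The Hessian of f at 0 is [[2, 0], [0, 0]] with rank 1, so corank 1. A Groebner basis of the Jacobian ideal J(f) in C{u,v} is {v^7, u}; counting standard monomials gives mu = 7. Corank 1: A-series; mu = 7 gives A_7. The Hessian of g at 0 is [[2, -2], [-2, 2]] with rank 1, so corank 1. A Groebner basis of the Jacobian ideal J(g) in C{u,v} is {v^7, u - v}; counting standard monomials gives mu = 7. Corank 1: A-series; mu = 7 gives A_7. Both have type A_7, hence right-equivalent.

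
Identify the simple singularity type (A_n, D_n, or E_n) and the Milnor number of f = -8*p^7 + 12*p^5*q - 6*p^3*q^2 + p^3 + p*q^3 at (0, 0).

Type E7, Milnor number mu = 7.

The Hessian of f at 0 has rank 0. Corank 2; j^3 = p^3 is a perfect cube, so E-series; the 4-jet and mu = 7 give E_7.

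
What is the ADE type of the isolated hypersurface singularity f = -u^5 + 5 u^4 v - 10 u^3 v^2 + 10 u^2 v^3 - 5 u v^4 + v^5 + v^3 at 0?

The Hessian of f at 0 is [[0, 0], [0, 0]] with rank 0, so corank 2. A Groebner basis of the Jacobian ideal J(f) in C{u,v} is {u^4 - 4*u^3*v, v^2}; counting standard monomials gives mu = 8. Corank 2; j^3 = v^3 is a perfect cube, so E-series; the 5-jet and mu = 8 give E_8.

E8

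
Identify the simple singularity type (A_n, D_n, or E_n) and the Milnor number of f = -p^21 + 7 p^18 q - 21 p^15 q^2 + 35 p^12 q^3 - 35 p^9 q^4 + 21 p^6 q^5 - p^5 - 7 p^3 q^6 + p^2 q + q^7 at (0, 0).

Type D_8, Milnor number mu = 8.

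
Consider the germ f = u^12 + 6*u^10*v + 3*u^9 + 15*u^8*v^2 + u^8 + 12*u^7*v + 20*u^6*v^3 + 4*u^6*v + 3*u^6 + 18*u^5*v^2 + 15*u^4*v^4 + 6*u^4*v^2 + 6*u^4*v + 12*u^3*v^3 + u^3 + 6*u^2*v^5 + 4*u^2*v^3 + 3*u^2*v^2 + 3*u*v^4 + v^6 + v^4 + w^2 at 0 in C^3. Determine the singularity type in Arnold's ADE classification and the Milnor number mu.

The Hessian of f at 0 has rank 1. Corank 2; j^3 = u^3 is a perfect cube, so E-series; the 4-jet and mu = 6 give E_6.

Type E_6, Milnor number mu = 6.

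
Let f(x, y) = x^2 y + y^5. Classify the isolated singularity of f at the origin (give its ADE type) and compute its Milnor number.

The Hessian of f at 0 is [[0, 0], [0, 0]] with rank 0, so corank 2. A Groebner basis of the Jacobian ideal J(f) in C{x,y} is {x^2/5 + y^4, x^3, x*y}; counting standard monomials gives mu = 6. Corank 2; j^3 = x^2*y has shape L^2 M (L != M), so D-series; mu = 6 gives D_6.

Type D_{6}, Milnor number mu = 6.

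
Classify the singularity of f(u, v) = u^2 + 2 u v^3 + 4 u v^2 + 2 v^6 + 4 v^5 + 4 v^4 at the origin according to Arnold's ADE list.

A_{5}

The Hessian of f at 0 has rank 1. Corank 1: A-series; mu = 5 gives A_5.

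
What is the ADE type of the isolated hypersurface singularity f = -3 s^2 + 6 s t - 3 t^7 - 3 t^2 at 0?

The Hessian of f at 0 has rank 1. Corank 1: A-series; mu = 6 gives A_6.

A_6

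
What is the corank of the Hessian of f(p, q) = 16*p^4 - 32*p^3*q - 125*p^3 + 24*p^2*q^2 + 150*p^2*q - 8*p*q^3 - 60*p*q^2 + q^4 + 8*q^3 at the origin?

The Hessian at 0 is [[0, 0], [0, 0]] of rank 0; hence corank 2.

2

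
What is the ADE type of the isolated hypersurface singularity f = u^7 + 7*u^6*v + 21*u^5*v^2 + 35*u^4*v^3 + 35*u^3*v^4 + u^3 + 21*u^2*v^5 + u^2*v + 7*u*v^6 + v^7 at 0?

D_8

The Hessian of f at 0 is [[0, 0], [0, 0]] with rank 0, so corank 2. A Groebner basis of the Jacobian ideal J(f) in C{u,v} is {-u*v/7 + v^6, u*v^2, u^2 + u*v}; counting standard monomials gives mu = 8. Corank 2; j^3 = u^2*(u + v) has shape L^2 M (L != M), so D-series; mu = 8 gives D_8.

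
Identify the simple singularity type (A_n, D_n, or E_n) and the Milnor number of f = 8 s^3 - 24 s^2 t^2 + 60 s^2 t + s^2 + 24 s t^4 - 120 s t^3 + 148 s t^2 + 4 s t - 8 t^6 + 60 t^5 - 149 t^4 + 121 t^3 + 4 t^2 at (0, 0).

The Hessian of f at 0 has rank 1. Corank 1: A-series; mu = 2 gives A_2.

Type A_2, Milnor number mu = 2.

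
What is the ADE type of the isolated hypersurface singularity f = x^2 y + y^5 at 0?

D_{6}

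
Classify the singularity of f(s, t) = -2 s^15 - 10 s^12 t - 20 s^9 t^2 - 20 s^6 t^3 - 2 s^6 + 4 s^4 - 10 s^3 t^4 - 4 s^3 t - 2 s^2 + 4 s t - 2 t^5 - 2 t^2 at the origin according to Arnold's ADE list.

A_4

The Hessian of f at 0 has rank 1. Corank 1: A-series; mu = 4 gives A_4.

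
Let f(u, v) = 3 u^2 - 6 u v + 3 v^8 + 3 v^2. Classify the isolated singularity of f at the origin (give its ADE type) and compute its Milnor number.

Type A_7, Milnor number mu = 7.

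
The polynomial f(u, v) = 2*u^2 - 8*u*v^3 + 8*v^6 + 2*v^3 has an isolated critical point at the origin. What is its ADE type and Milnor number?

The Hessian of f at 0 has rank 1. Corank 1: A-series; mu = 2 gives A_2.

Type A_{2}, Milnor number mu = 2.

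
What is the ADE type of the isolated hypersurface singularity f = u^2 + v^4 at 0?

A3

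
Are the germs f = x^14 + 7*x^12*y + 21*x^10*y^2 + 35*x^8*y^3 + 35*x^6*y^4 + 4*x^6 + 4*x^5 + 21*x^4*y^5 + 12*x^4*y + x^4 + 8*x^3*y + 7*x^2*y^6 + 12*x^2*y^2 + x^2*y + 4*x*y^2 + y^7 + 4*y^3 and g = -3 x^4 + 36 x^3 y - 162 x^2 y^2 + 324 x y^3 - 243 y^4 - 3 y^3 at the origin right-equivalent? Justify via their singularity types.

No.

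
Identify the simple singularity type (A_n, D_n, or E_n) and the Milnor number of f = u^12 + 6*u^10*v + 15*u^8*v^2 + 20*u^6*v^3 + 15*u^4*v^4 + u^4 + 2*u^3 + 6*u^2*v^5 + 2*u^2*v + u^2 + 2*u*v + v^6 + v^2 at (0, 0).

Type A_{5}, Milnor number mu = 5.

The Hessian of f at 0 is [[2, 2], [2, 2]] with rank 1, so corank 1. A Groebner basis of the Jacobian ideal J(f) in C{u,v} is {u*v^2 - 3*u*v + u - 2*v^2 + v, 5*u*v - 2*u + v^3 + 3*v^2 - 2*v, u^2 + u + v}; counting standard monomials gives mu = 5. Corank 1: A-series; mu = 5 gives A_5.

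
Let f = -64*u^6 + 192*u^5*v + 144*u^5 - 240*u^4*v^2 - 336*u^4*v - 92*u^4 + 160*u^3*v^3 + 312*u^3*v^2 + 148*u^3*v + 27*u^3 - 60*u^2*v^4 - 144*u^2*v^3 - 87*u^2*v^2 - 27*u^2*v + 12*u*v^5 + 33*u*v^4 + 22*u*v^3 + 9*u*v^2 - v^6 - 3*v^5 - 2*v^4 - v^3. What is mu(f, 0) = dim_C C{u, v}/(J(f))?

6

The Hessian of f at 0 is [[0, 0], [0, 0]] with rank 0, so corank 2. A Groebner basis of the Jacobian ideal J(f) in C{u,v} is {u^3 - 27*u^2/2 + 9*u*v - 3*v^2/2, u^2*v - 36*u^2 + 24*u*v - 4*v^2, -189*u^2/2 + u*v^2 + 63*u*v - 21*v^2/2, -243*u^2 + 162*u*v + v^3 - 27*v^2}; counting standard monomials gives mu = 6. Corank 2; j^3 = (3*u - v)^3 is a perfect cube, so E-series; the 4-jet and mu = 6 give E_6.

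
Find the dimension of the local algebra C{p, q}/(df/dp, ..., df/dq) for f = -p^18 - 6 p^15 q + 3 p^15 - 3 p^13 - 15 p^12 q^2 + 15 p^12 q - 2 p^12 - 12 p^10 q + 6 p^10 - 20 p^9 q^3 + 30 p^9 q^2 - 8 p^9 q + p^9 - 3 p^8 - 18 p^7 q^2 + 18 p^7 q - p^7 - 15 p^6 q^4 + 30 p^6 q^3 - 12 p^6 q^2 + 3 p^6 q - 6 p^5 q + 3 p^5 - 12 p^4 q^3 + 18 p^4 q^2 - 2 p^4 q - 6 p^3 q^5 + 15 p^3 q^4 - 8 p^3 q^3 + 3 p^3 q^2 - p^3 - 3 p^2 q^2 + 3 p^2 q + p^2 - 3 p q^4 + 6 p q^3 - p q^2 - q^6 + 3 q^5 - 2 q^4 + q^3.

The Hessian of f at 0 has rank 1. Corank 1: A-series; mu = 2 gives A_2.

2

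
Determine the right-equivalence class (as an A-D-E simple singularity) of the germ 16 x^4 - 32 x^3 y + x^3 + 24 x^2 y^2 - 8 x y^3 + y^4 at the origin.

E6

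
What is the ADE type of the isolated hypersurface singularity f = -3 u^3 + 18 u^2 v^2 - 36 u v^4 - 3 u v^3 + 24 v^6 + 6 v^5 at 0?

The Hessian of f at 0 has rank 0. Corank 2; j^3 = -3*u^3 is a perfect cube, so E-series; the 4-jet and mu = 7 give E_7.

E_7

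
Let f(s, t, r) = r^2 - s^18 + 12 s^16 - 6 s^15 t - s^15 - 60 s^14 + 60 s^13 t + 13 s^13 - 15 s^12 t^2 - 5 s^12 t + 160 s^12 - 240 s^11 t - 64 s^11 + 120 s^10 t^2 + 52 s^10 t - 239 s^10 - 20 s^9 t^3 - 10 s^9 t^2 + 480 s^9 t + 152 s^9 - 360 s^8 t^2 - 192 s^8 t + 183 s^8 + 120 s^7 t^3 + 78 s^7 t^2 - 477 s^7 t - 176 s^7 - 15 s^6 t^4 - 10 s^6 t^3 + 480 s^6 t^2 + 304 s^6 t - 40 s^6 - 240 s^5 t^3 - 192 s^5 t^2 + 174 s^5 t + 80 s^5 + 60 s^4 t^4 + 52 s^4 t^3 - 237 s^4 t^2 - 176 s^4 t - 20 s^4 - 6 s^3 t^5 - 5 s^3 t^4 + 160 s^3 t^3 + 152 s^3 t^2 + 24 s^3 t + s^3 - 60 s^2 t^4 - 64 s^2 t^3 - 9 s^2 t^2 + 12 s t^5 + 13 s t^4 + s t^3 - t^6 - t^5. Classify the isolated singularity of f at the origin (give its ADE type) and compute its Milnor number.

The Hessian of f at 0 is [[0, 0, 0], [0, 0, 0], [0, 0, 2]] with rank 1, so corank 2. A Groebner basis of the Jacobian ideal J(f) in C{s,t,r} is {-3*s^2/5 + t^4 - t^3/5, s^3, s^2*t + s^2/5 + t^3/15, s^2/5 + s*t^2 + t^3/15, r}; counting standard monomials gives mu = 7. Corank 2; j^3 = s^3 is a perfect cube, so E-series; the 4-jet and mu = 7 give E_7.

Type E_7, Milnor number mu = 7.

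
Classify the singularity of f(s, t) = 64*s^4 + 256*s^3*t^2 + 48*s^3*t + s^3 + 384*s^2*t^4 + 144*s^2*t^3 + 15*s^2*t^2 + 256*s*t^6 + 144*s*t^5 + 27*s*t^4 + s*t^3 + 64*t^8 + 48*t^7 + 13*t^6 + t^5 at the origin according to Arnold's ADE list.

E_{7}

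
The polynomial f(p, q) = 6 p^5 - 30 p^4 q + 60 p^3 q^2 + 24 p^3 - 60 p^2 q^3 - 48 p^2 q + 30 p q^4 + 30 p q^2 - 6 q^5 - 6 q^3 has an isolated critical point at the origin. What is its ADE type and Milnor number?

Type D_{6}, Milnor number mu = 6.

The Hessian of f at 0 is [[0, 0], [0, 0]] with rank 0, so corank 2. A Groebner basis of the Jacobian ideal J(f) in C{p,q} is {32*p*q/5 + q^4 - 16*q^2/5, p*q^2 - q^3/2, p^2 - 3*p*q/2 + q^2/2}; counting standard monomials gives mu = 6. Corank 2; j^3 = 6*(p - q)*(2*p - q)^2 has shape L^2 M (L != M), so D-series; mu = 6 gives D_6.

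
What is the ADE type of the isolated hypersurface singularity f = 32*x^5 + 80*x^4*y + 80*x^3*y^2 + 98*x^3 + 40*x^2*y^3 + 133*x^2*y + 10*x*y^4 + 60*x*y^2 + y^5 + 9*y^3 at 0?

D_6

The Hessian of f at 0 has rank 0. Corank 2; j^3 = (2*x + y)*(7*x + 3*y)^2 has shape L^2 M (L != M), so D-series; mu = 6 gives D_6.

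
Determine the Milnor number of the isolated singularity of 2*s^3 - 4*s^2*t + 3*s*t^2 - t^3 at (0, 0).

The Hessian of f at 0 has rank 0. Corank 2; j^3 = (s - t)*(2*s^2 - 2*s*t + t^2) splits into three distinct lines over C (the quadratic factor has nonzero discriminant), so D_4.

4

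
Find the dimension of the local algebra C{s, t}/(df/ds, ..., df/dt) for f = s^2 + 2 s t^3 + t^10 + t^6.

The Hessian of f at 0 has rank 1. Corank 1: A-series; mu = 9 gives A_9.

9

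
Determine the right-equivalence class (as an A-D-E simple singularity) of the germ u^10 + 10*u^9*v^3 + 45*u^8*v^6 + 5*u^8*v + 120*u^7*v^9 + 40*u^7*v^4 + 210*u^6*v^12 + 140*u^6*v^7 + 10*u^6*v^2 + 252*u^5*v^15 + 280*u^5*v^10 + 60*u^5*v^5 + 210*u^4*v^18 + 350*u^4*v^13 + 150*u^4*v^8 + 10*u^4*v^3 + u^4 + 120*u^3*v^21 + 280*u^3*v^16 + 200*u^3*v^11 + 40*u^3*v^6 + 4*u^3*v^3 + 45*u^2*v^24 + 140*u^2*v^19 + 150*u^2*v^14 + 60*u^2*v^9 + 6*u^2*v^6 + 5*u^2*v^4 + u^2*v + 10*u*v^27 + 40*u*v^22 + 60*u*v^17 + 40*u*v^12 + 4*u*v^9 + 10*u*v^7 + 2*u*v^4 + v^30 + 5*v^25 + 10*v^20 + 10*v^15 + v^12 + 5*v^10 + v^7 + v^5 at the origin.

The Hessian of f at 0 has rank 0. Corank 2; j^3 = u^2*v has shape L^2 M (L != M), so D-series; mu = 6 gives D_6.

D_6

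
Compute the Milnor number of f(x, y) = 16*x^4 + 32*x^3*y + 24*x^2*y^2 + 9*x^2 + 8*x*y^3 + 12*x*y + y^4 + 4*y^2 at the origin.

The Hessian of f at 0 has rank 1. Corank 1: A-series; mu = 3 gives A_3.

3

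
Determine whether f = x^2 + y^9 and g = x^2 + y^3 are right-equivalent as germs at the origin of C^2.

The Hessian of f at 0 has rank 1. Corank 1: A-series; mu = 8 gives A_8. The Hessian of g at 0 has rank 1. Corank 1: A-series; mu = 2 gives A_2. f is A_8 but g is A_2, hence not right-equivalent.

No.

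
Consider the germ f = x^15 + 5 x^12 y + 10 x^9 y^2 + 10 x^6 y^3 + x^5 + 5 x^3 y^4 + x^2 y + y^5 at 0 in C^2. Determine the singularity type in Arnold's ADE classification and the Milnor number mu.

Type D_{6}, Milnor number mu = 6.

The Hessian of f at 0 is [[0, 0], [0, 0]] with rank 0, so corank 2. A Groebner basis of the Jacobian ideal J(f) in C{x,y} is {x^2/5 + y^4, x^3, x*y}; counting standard monomials gives mu = 6. Corank 2; j^3 = x^2*y has shape L^2 M (L != M), so D-series; mu = 6 gives D_6.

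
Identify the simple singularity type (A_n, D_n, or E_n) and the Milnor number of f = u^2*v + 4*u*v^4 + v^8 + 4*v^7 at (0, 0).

The Hessian of f at 0 has rank 0. Corank 2; j^3 = u^2*v has shape L^2 M (L != M), so D-series; mu = 9 gives D_9.

Type D_{9}, Milnor number mu = 9.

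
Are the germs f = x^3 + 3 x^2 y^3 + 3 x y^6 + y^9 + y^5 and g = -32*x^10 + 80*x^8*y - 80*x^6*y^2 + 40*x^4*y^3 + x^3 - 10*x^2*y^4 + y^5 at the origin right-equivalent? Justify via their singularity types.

The Hessian of f at 0 is [[0, 0], [0, 0]] with rank 0, so corank 2. A Groebner basis of the Jacobian ideal J(f) in C{x,y} is {x^2/2 + x*y^3, y^4, x^3, x^2*y}; counting standard monomials gives mu = 8. Corank 2; j^3 = x^3 is a perfect cube, so E-series; the 5-jet and mu = 8 give E_8. The Hessian of g at 0 is [[0, 0], [0, 0]] with rank 0, so corank 2. A Groebner basis of the Jacobian ideal J(g) in C{x,y} is {y^4, x^2}; counting standard monomials gives mu = 8. Corank 2; j^3 = x^3 is a perfect cube, so E-series; the 5-jet and mu = 8 give E_8. Both have type E_8, hence right-equivalent.

Yes.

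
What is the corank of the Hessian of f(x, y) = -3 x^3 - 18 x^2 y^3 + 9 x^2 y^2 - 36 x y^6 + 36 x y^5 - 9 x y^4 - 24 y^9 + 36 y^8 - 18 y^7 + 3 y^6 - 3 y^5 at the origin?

2

The Hessian at 0 is [[0, 0], [0, 0]] of rank 0; hence corank 2.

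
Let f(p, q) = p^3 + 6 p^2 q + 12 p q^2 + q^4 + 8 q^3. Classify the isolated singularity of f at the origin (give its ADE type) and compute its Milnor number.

Type E_{6}, Milnor number mu = 6.

The Hessian of f at 0 has rank 0. Corank 2; j^3 = (p + 2*q)^3 is a perfect cube, so E-series; the 4-jet and mu = 6 give E_6.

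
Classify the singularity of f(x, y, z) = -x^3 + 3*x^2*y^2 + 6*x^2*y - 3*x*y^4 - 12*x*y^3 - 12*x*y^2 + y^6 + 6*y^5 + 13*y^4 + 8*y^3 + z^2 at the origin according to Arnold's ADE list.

The Hessian of f at 0 is [[0, 0, 0], [0, 0, 0], [0, 0, 2]] with rank 1, so corank 2. A Groebner basis of the Jacobian ideal J(f) in C{x,y,z} is {x^3 - 6*x^2 + 24*x*y - 24*y^2, x^2*y - 2*x^2 + 8*x*y - 8*y^2, -x^2/2 + x*y^2 + 2*x*y - 2*y^2, y^3, z}; counting standard monomials gives mu = 6. Corank 2; j^3 = -(x - 2*y)^3 is a perfect cube, so E-series; the 4-jet and mu = 6 give E_6.

E_{6}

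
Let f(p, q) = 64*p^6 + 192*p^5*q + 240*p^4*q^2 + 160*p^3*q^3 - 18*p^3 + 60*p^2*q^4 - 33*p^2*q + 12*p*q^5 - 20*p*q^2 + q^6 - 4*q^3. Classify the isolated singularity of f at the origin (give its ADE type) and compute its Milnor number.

Type D7, Milnor number mu = 7.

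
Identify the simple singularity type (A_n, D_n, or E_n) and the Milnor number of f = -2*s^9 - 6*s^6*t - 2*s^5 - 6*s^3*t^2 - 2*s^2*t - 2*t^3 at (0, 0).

The Hessian of f at 0 has rank 0. Corank 2; j^3 = -2*t*(s^2 + t^2) splits into three distinct lines over C (the quadratic factor has nonzero discriminant), so D_4.

Type D4, Milnor number mu = 4.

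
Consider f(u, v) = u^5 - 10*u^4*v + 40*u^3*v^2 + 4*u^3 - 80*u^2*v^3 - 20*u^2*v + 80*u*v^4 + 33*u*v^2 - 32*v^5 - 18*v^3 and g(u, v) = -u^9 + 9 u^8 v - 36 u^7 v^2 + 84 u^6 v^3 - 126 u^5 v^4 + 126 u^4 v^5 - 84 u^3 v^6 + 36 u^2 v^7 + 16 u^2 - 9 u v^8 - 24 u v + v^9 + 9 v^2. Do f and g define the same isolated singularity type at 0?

The Hessian of f at 0 has rank 0. Corank 2; j^3 = (u - 2*v)*(2*u - 3*v)^2 has shape L^2 M (L != M), so D-series; mu = 6 gives D_6. The Hessian of g at 0 has rank 1. Corank 1: A-series; mu = 8 gives A_8. f is D_6 but g is A_8, hence not right-equivalent.

No.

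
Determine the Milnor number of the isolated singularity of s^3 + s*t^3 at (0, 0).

7

The Hessian of f at 0 is [[0, 0], [0, 0]] with rank 0, so corank 2. A Groebner basis of the Jacobian ideal J(f) in C{s,t} is {s^3, s*t^2, 3*s^2 + t^3}; counting standard monomials gives mu = 7. Corank 2; j^3 = s^3 is a perfect cube, so E-series; the 4-jet and mu = 7 give E_7.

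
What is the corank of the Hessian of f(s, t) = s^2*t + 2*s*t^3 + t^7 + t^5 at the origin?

Hessian at 0 has rank 0.

2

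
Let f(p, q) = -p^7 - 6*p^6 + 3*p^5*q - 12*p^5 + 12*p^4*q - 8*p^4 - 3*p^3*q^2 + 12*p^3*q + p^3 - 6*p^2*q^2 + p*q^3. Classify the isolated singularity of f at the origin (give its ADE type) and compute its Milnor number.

Type E7, Milnor number mu = 7.

The Hessian of f at 0 has rank 0. Corank 2; j^3 = p^3 is a perfect cube, so E-series; the 4-jet and mu = 7 give E_7.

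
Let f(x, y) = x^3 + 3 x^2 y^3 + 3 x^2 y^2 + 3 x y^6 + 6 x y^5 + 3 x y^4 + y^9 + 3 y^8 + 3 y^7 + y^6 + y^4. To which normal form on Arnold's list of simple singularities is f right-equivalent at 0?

The Hessian of f at 0 has rank 0. Corank 2; j^3 = x^3 is a perfect cube, so E-series; the 4-jet and mu = 6 give E_6.

E6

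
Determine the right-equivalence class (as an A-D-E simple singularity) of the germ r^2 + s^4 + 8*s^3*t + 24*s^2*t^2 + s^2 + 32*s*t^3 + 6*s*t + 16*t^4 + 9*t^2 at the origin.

A_3

The Hessian of f at 0 has rank 2. Corank 1: A-series; mu = 3 gives A_3.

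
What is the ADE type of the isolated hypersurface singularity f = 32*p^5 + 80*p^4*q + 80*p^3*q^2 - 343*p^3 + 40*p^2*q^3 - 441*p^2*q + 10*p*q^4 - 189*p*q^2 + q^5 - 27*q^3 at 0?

E_8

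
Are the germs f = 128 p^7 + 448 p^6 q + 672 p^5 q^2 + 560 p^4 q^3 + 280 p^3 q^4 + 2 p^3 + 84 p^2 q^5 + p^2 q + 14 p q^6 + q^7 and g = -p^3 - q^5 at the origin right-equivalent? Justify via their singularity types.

The Hessian of f at 0 has rank 0. Corank 2; j^3 = p^2*(2*p + q) has shape L^2 M (L != M), so D-series; mu = 8 gives D_8. The Hessian of g at 0 has rank 0. Corank 2; j^3 = -p^3 is a perfect cube, so E-series; the 5-jet and mu = 8 give E_8. f is D_8 but g is E_8, hence not right-equivalent.

No.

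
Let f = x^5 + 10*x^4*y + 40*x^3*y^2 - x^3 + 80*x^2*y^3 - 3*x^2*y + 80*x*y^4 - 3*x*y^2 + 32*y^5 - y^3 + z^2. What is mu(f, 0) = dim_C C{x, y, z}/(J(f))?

The Hessian of f at 0 has rank 1. Corank 2; j^3 = -(x + y)^3 is a perfect cube, so E-series; the 5-jet and mu = 8 give E_8.

8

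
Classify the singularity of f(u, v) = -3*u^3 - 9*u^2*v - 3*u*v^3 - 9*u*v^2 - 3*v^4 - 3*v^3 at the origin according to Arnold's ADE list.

The Hessian of f at 0 is [[0, 0], [0, 0]] with rank 0, so corank 2. A Groebner basis of the Jacobian ideal J(f) in C{u,v} is {u^3 + 3*u^2*v + 6*u^2 + 12*u*v + 6*v^2, -3*u^2 + u*v^2 - 6*u*v - 3*v^2, 3*u^2 + 6*u*v + v^3 + 3*v^2}; counting standard monomials gives mu = 7. Corank 2; j^3 = -3*(u + v)^3 is a perfect cube, so E-series; the 4-jet and mu = 7 give E_7.

E_7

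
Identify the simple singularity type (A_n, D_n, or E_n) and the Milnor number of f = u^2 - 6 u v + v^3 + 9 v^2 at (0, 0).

Type A_2, Milnor number mu = 2.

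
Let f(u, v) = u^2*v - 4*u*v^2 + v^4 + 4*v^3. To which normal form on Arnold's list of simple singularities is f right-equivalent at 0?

D5

The Hessian of f at 0 has rank 0. Corank 2; j^3 = v*(u - 2*v)^2 has shape L^2 M (L != M), so D-series; mu = 5 gives D_5.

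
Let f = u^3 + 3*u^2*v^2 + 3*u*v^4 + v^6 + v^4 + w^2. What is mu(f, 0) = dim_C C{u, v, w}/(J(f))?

6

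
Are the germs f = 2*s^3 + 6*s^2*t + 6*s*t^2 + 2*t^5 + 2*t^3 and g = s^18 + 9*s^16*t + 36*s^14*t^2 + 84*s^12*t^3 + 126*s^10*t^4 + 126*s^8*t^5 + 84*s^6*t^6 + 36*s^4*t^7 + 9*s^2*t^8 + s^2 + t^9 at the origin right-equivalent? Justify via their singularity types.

No.

The Hessian of f at 0 is [[0, 0], [0, 0]] with rank 0, so corank 2. A Groebner basis of the Jacobian ideal J(f) in C{s,t} is {t^4, s^2 + 2*s*t + t^2}; counting standard monomials gives mu = 8. Corank 2; j^3 = 2*(s + t)^3 is a perfect cube, so E-series; the 5-jet and mu = 8 give E_8. The Hessian of g at 0 is [[2, 0], [0, 0]] with rank 1, so corank 1. A Groebner basis of the Jacobian ideal J(g) in C{s,t} is {t^8, s}; counting standard monomials gives mu = 8. Corank 1: A-series; mu = 8 gives A_8. f is E_8 but g is A_8, hence not right-equivalent.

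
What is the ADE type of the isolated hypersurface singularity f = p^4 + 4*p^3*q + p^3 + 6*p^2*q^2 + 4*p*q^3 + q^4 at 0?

E_{6}

The Hessian of f at 0 has rank 0. Corank 2; j^3 = p^3 is a perfect cube, so E-series; the 4-jet and mu = 6 give E_6.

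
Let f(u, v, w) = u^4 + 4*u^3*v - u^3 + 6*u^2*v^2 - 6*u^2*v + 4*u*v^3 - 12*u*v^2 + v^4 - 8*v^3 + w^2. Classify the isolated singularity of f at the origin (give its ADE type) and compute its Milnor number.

Type E_{6}, Milnor number mu = 6.

The Hessian of f at 0 is [[0, 0, 0], [0, 0, 0], [0, 0, 2]] with rank 1, so corank 2. A Groebner basis of the Jacobian ideal J(f) in C{u,v,w} is {v^4, u*v^2 + 5*v^3/3, u^2 + 4*u*v + 4*v^2, w}; counting standard monomials gives mu = 6. Corank 2; j^3 = -(u + 2*v)^3 is a perfect cube, so E-series; the 4-jet and mu = 6 give E_6.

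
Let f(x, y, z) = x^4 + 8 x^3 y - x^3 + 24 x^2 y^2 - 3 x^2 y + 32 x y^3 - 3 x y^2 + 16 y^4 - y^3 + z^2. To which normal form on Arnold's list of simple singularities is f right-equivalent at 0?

E_6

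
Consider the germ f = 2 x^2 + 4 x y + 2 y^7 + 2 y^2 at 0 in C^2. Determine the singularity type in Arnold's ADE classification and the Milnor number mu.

The Hessian of f at 0 has rank 1. Corank 1: A-series; mu = 6 gives A_6.

Type A_6, Milnor number mu = 6.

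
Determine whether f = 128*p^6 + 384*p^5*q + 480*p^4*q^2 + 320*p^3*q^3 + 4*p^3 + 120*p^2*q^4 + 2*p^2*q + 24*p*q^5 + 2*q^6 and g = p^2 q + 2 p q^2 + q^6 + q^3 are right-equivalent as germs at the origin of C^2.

The Hessian of f at 0 has rank 0. Corank 2; j^3 = 2*p^2*(2*p + q) has shape L^2 M (L != M), so D-series; mu = 7 gives D_7. The Hessian of g at 0 has rank 0. Corank 2; j^3 = q*(p + q)^2 has shape L^2 M (L != M), so D-series; mu = 7 gives D_7. Both have type D_7, hence right-equivalent.

Yes.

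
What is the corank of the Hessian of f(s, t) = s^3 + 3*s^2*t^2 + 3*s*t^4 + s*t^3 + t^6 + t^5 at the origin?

The Hessian at 0 is [[0, 0], [0, 0]] of rank 0; hence corank 2.

2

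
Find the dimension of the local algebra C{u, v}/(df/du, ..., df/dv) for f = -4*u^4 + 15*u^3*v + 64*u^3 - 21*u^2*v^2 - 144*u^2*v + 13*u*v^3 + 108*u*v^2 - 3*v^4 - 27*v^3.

7

The Hessian of f at 0 has rank 0. Corank 2; j^3 = (4*u - 3*v)^3 is a perfect cube, so E-series; the 4-jet and mu = 7 give E_7.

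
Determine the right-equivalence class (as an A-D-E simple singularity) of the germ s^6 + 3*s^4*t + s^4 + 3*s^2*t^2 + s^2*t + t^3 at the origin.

D4

The Hessian of f at 0 has rank 0. Corank 2; j^3 = t*(s^2 + t^2) splits into three distinct lines over C (the quadratic factor has nonzero discriminant), so D_4.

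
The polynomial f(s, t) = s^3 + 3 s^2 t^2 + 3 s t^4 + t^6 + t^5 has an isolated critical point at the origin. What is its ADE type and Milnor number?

Type E8, Milnor number mu = 8.

The Hessian of f at 0 has rank 0. Corank 2; j^3 = s^3 is a perfect cube, so E-series; the 5-jet and mu = 8 give E_8.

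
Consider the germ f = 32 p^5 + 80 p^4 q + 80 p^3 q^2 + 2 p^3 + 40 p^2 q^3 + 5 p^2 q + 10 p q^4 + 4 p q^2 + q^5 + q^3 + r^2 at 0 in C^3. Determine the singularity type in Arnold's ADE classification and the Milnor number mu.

Type D_6, Milnor number mu = 6.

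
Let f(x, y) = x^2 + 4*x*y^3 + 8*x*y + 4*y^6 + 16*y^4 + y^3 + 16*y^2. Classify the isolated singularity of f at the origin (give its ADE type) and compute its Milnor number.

Type A2, Milnor number mu = 2.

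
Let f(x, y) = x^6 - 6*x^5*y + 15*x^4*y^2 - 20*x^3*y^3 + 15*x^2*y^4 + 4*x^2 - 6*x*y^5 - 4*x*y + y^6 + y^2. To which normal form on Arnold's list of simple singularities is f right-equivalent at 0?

The Hessian of f at 0 has rank 1. Corank 1: A-series; mu = 5 gives A_5.

A_5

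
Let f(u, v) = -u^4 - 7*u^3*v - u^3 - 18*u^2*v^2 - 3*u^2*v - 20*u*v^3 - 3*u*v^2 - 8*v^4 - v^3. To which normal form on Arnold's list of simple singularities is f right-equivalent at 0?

The Hessian of f at 0 has rank 0. Corank 2; j^3 = -(u + v)^3 is a perfect cube, so E-series; the 4-jet and mu = 7 give E_7.

E_7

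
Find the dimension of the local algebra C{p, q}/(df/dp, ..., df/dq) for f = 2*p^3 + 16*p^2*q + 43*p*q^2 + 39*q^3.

4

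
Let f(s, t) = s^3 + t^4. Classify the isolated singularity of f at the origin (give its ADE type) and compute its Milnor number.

The Hessian of f at 0 has rank 0. Corank 2; j^3 = s^3 is a perfect cube, so E-series; the 4-jet and mu = 6 give E_6.

Type E_{6}, Milnor number mu = 6.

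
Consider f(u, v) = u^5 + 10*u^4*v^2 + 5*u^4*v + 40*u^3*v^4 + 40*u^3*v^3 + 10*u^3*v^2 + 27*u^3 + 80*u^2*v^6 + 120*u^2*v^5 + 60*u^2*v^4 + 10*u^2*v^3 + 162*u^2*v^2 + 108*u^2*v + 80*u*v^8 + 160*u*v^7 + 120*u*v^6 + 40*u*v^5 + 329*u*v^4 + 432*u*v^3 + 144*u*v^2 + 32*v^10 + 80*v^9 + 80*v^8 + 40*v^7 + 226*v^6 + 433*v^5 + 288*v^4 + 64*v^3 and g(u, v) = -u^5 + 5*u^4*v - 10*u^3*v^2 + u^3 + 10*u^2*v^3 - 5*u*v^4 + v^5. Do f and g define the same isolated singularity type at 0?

Yes.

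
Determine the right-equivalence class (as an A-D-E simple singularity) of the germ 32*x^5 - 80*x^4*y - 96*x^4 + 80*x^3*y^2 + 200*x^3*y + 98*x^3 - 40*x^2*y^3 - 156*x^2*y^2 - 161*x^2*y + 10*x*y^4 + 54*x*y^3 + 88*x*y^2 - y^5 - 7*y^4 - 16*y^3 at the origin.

D_5

The Hessian of f at 0 has rank 0. Corank 2; j^3 = (2*x - y)*(7*x - 4*y)^2 has shape L^2 M (L != M), so D-series; mu = 5 gives D_5.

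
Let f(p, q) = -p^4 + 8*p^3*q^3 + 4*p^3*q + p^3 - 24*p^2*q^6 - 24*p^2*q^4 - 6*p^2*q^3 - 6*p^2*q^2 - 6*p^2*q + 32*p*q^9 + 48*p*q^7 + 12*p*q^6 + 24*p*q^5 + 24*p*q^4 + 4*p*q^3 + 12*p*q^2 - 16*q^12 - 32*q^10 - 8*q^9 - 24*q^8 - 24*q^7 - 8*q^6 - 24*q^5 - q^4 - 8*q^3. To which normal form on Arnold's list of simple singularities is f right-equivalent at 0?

The Hessian of f at 0 has rank 0. Corank 2; j^3 = (p - 2*q)^3 is a perfect cube, so E-series; the 4-jet and mu = 6 give E_6.

E_{6}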